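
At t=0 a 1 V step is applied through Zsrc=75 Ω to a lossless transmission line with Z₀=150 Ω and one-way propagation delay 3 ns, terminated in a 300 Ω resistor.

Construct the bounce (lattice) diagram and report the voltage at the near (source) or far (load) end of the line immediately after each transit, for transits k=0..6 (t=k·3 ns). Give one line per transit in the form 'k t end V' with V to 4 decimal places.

0 0 source 0.6667
1 3 load 0.8889
2 6 source 0.8148
3 9 load 0.7901
4 12 source 0.7984
5 15 load 0.8011
6 18 source 0.8002

Γ_L=0.333333, Γ_S=-0.333333; launch V₁=1·150/225=0.666667
k=0 src: V=0.6667
k=1 load: inc=0.666667, refl=0.666667·0.333333=0.2222; V=0.000000+0.666667+0.222222=0.8889
k=2 src: inc=0.222222, refl=0.222222·-0.333333=-0.0741; V=0.666667+0.222222+-0.074074=0.8148
k=3 load: inc=-0.074074, refl=-0.074074·0.333333=-0.0247; V=0.888889+-0.074074+-0.024691=0.7901
k=4 src: inc=-0.024691, refl=-0.024691·-0.333333=0.0082; V=0.814815+-0.024691+0.008230=0.7984
k=5 load: inc=0.008230, refl=0.008230·0.333333=0.0027; V=0.790123+0.008230+0.002743=0.8011
k=6 src: inc=0.002743, refl=0.002743·-0.333333=-0.0009; V=0.798354+0.002743+-0.000914=0.8002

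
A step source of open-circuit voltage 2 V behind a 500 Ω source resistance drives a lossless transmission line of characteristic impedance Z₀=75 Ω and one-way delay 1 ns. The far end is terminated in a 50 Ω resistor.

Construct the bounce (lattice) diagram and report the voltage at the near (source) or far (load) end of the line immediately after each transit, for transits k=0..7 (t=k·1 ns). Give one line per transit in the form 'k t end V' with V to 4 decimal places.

Γ_L=-0.200000, Γ_S=0.739130; launch V₁=2·75/575=0.260870
k=0 src: V=0.2609
k=1 load: inc=0.260870, refl=0.260870·-0.200000=-0.0522; V=0.000000+0.260870+-0.052174=0.2087
k=2 src: inc=-0.052174, refl=-0.052174·0.739130=-0.0386; V=0.260870+-0.052174+-0.038563=0.1701
k=3 load: inc=-0.038563, refl=-0.038563·-0.200000=0.0077; V=0.208696+-0.038563+0.007713=0.1778
k=4 src: inc=0.007713, refl=0.007713·0.739130=0.0057; V=0.170132+0.007713+0.005701=0.1835
k=5 load: inc=0.005701, refl=0.005701·-0.200000=-0.0011; V=0.177845+0.005701+-0.001140=0.1824
k=6 src: inc=-0.001140, refl=-0.001140·0.739130=-0.0008; V=0.183546+-0.001140+-0.000843=0.1816
k=7 load: inc=-0.000843, refl=-0.000843·-0.200000=0.0002; V=0.182406+-0.000843+0.000169=0.1817

0 0 source 0.2609
1 1 load 0.2087
2 2 source 0.1701
3 3 load 0.1778
4 4 source 0.1835
5 5 load 0.1824
6 6 source 0.1816
7 7 load 0.1817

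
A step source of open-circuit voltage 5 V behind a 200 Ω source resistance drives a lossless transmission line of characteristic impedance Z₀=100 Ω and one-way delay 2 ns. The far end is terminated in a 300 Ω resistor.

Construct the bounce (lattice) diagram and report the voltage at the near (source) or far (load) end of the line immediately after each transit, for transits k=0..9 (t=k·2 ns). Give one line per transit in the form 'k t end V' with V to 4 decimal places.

0 0 source 1.6667
1 2 load 2.5000
2 4 source 2.7778
3 6 load 2.9167
4 8 source 2.9630
5 10 load 2.9861
6 12 source 2.9938
7 14 load 2.9977
8 16 source 2.9990
9 18 load 2.9996

Γ_L=0.500000, Γ_S=0.333333; launch V₁=5·100/300=1.666667
k=0 src: V=1.6667
k=1 load: inc=1.666667, refl=1.666667·0.500000=0.8333; V=0.000000+1.666667+0.833333=2.5000
k=2 src: inc=0.833333, refl=0.833333·0.333333=0.2778; V=1.666667+0.833333+0.277778=2.7778
k=3 load: inc=0.277778, refl=0.277778·0.500000=0.1389; V=2.500000+0.277778+0.138889=2.9167
k=4 src: inc=0.138889, refl=0.138889·0.333333=0.0463; V=2.777778+0.138889+0.046296=2.9630
k=5 load: inc=0.046296, refl=0.046296·0.500000=0.0231; V=2.916667+0.046296+0.023148=2.9861
k=6 src: inc=0.023148, refl=0.023148·0.333333=0.0077; V=2.962963+0.023148+0.007716=2.9938
k=7 load: inc=0.007716, refl=0.007716·0.500000=0.0039; V=2.986111+0.007716+0.003858=2.9977
k=8 src: inc=0.003858, refl=0.003858·0.333333=0.0013; V=2.993827+0.003858+0.001286=2.9990
k=9 load: inc=0.001286, refl=0.001286·0.500000=0.0006; V=2.997685+0.001286+0.000643=2.9996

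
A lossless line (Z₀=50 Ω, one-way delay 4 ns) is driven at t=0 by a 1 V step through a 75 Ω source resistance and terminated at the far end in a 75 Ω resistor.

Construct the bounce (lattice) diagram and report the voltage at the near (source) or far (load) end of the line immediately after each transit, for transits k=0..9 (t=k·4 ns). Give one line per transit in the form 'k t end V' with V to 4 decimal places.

Γ_L=0.200000, Γ_S=0.200000; launch V₁=1·50/125=0.400000
k=0 src: V=0.4000
k=1 load: inc=0.400000, refl=0.400000·0.200000=0.0800; V=0.000000+0.400000+0.080000=0.4800
k=2 src: inc=0.080000, refl=0.080000·0.200000=0.0160; V=0.400000+0.080000+0.016000=0.4960
k=3 load: inc=0.016000, refl=0.016000·0.200000=0.0032; V=0.480000+0.016000+0.003200=0.4992
k=4 src: inc=0.003200, refl=0.003200·0.200000=0.0006; V=0.496000+0.003200+0.000640=0.4998
k=5 load: inc=0.000640, refl=0.000640·0.200000=0.0001; V=0.499200+0.000640+0.000128=0.5000
k=6 src: inc=0.000128, refl=0.000128·0.200000=0.0000; V=0.499840+0.000128+0.000026=0.5000
k=7 load: inc=0.000026, refl=0.000026·0.200000=0.0000; V=0.499968+0.000026+0.000005=0.5000
k=8 src: inc=0.000005, refl=0.000005·0.200000=0.0000; V=0.499994+0.000005+0.000001=0.5000
k=9 load: inc=0.000001, refl=0.000001·0.200000=0.0000; V=0.499999+0.000001+0.000000=0.5000

0 0 source 0.4000
1 4 load 0.4800
2 8 source 0.4960
3 12 load 0.4992
4 16 source 0.4998
5 20 load 0.5000
6 24 source 0.5000
7 28 load 0.5000
8 32 source 0.5000
9 36 load 0.5000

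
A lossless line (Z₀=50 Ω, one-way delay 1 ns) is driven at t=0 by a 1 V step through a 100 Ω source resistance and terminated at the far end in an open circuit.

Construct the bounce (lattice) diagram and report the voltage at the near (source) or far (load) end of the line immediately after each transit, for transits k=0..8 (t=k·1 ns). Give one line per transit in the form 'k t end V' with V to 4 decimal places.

0 0 source 0.3333
1 1 load 0.6667
2 2 source 0.7778
3 3 load 0.8889
4 4 source 0.9259
5 5 load 0.9630
6 6 source 0.9753
7 7 load 0.9877
8 8 source 0.9918

Γ_L=1.000000, Γ_S=0.333333; launch V₁=1·50/150=0.333333
k=0 src: V=0.3333
k=1 load: inc=0.333333, refl=0.333333·1.000000=0.3333; V=0.000000+0.333333+0.333333=0.6667
k=2 src: inc=0.333333, refl=0.333333·0.333333=0.1111; V=0.333333+0.333333+0.111111=0.7778
k=3 load: inc=0.111111, refl=0.111111·1.000000=0.1111; V=0.666667+0.111111+0.111111=0.8889
k=4 src: inc=0.111111, refl=0.111111·0.333333=0.0370; V=0.777778+0.111111+0.037037=0.9259
k=5 load: inc=0.037037, refl=0.037037·1.000000=0.0370; V=0.888889+0.037037+0.037037=0.9630
k=6 src: inc=0.037037, refl=0.037037·0.333333=0.0123; V=0.925926+0.037037+0.012346=0.9753
k=7 load: inc=0.012346, refl=0.012346·1.000000=0.0123; V=0.962963+0.012346+0.012346=0.9877
k=8 src: inc=0.012346, refl=0.012346·0.333333=0.0041; V=0.975309+0.012346+0.004115=0.9918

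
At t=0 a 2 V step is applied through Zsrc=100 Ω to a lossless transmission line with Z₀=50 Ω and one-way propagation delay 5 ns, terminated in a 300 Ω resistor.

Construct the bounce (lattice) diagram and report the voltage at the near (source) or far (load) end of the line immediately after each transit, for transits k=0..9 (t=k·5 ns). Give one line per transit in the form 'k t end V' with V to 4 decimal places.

0 0 source 0.6667
1 5 load 1.1429
2 10 source 1.3016
3 15 load 1.4150
4 20 source 1.4528
5 25 load 1.4798
6 30 source 1.4888
7 35 load 1.4952
8 40 source 1.4973
9 45 load 1.4989

Γ_L=0.714286, Γ_S=0.333333; launch V₁=2·50/150=0.666667
k=0 src: V=0.6667
k=1 load: inc=0.666667, refl=0.666667·0.714286=0.4762; V=0.000000+0.666667+0.476190=1.1429
k=2 src: inc=0.476190, refl=0.476190·0.333333=0.1587; V=0.666667+0.476190+0.158730=1.3016
k=3 load: inc=0.158730, refl=0.158730·0.714286=0.1134; V=1.142857+0.158730+0.113379=1.4150
k=4 src: inc=0.113379, refl=0.113379·0.333333=0.0378; V=1.301587+0.113379+0.037793=1.4528
k=5 load: inc=0.037793, refl=0.037793·0.714286=0.0270; V=1.414966+0.037793+0.026995=1.4798
k=6 src: inc=0.026995, refl=0.026995·0.333333=0.0090; V=1.452759+0.026995+0.008998=1.4888
k=7 load: inc=0.008998, refl=0.008998·0.714286=0.0064; V=1.479754+0.008998+0.006427=1.4952
k=8 src: inc=0.006427, refl=0.006427·0.333333=0.0021; V=1.488752+0.006427+0.002142=1.4973
k=9 load: inc=0.002142, refl=0.002142·0.714286=0.0015; V=1.495179+0.002142+0.001530=1.4989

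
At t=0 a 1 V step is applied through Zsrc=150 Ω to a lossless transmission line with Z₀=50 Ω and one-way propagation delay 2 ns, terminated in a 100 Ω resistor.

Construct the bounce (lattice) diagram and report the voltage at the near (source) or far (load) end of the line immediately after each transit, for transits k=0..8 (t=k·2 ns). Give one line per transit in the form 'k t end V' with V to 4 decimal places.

0 0 source 0.2500
1 2 load 0.3333
2 4 source 0.3750
3 6 load 0.3889
4 8 source 0.3958
5 10 load 0.3981
6 12 source 0.3993
7 14 load 0.3997
8 16 source 0.3999

Γ_L=0.333333, Γ_S=0.500000; launch V₁=1·50/200=0.250000
k=0 src: V=0.2500
k=1 load: inc=0.250000, refl=0.250000·0.333333=0.0833; V=0.000000+0.250000+0.083333=0.3333
k=2 src: inc=0.083333, refl=0.083333·0.500000=0.0417; V=0.250000+0.083333+0.041667=0.3750
k=3 load: inc=0.041667, refl=0.041667·0.333333=0.0139; V=0.333333+0.041667+0.013889=0.3889
k=4 src: inc=0.013889, refl=0.013889·0.500000=0.0069; V=0.375000+0.013889+0.006944=0.3958
k=5 load: inc=0.006944, refl=0.006944·0.333333=0.0023; V=0.388889+0.006944+0.002315=0.3981
k=6 src: inc=0.002315, refl=0.002315·0.500000=0.0012; V=0.395833+0.002315+0.001157=0.3993
k=7 load: inc=0.001157, refl=0.001157·0.333333=0.0004; V=0.398148+0.001157+0.000386=0.3997
k=8 src: inc=0.000386, refl=0.000386·0.500000=0.0002; V=0.399306+0.000386+0.000193=0.3999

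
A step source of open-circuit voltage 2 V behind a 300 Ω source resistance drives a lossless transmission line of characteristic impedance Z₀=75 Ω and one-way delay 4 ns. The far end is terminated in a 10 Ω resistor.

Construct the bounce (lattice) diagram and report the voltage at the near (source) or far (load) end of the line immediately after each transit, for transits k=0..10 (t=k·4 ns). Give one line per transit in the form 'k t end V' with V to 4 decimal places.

Γ_L=-0.764706, Γ_S=0.600000; launch V₁=2·75/375=0.400000
k=0 src: V=0.4000
k=1 load: inc=0.400000, refl=0.400000·-0.764706=-0.3059; V=0.000000+0.400000+-0.305882=0.0941
k=2 src: inc=-0.305882, refl=-0.305882·0.600000=-0.1835; V=0.400000+-0.305882+-0.183529=-0.0894
k=3 load: inc=-0.183529, refl=-0.183529·-0.764706=0.1403; V=0.094118+-0.183529+0.140346=0.0509
k=4 src: inc=0.140346, refl=0.140346·0.600000=0.0842; V=-0.089412+0.140346+0.084208=0.1351
k=5 load: inc=0.084208, refl=0.084208·-0.764706=-0.0644; V=0.050934+0.084208+-0.064394=0.0707
k=6 src: inc=-0.064394, refl=-0.064394·0.600000=-0.0386; V=0.135142+-0.064394+-0.038636=0.0321
k=7 load: inc=-0.038636, refl=-0.038636·-0.764706=0.0295; V=0.070748+-0.038636+0.029546=0.0617
k=8 src: inc=0.029546, refl=0.029546·0.600000=0.0177; V=0.032111+0.029546+0.017727=0.0794
k=9 load: inc=0.017727, refl=0.017727·-0.764706=-0.0136; V=0.061657+0.017727+-0.013556=0.0658
k=10 src: inc=-0.013556, refl=-0.013556·0.600000=-0.0081; V=0.079384+-0.013556+-0.008134=0.0577

0 0 source 0.4000
1 4 load 0.0941
2 8 source -0.0894
3 12 load 0.0509
4 16 source 0.1351
5 20 load 0.0707
6 24 source 0.0321
7 28 load 0.0617
8 32 source 0.0794
9 36 load 0.0658
10 40 source 0.0577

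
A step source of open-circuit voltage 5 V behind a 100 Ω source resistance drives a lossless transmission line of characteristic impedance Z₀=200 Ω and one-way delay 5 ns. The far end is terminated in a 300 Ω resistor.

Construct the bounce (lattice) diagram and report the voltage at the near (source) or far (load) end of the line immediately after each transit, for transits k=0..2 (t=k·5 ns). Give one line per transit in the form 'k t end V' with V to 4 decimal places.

0 0 source 3.3333
1 5 load 4.0000
2 10 source 3.7778

Γ_L=0.200000, Γ_S=-0.333333; launch V₁=5·200/300=3.333333
k=0 src: V=3.3333
k=1 load: inc=3.333333, refl=3.333333·0.200000=0.6667; V=0.000000+3.333333+0.666667=4.0000
k=2 src: inc=0.666667, refl=0.666667·-0.333333=-0.2222; V=3.333333+0.666667+-0.222222=3.7778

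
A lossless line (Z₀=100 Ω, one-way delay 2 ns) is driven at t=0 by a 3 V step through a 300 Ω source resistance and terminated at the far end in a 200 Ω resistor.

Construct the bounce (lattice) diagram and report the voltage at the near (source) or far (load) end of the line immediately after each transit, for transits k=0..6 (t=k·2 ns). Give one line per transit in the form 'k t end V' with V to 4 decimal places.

Γ_L=0.333333, Γ_S=0.500000; launch V₁=3·100/400=0.750000
k=0 src: V=0.7500
k=1 load: inc=0.750000, refl=0.750000·0.333333=0.2500; V=0.000000+0.750000+0.250000=1.0000
k=2 src: inc=0.250000, refl=0.250000·0.500000=0.1250; V=0.750000+0.250000+0.125000=1.1250
k=3 load: inc=0.125000, refl=0.125000·0.333333=0.0417; V=1.000000+0.125000+0.041667=1.1667
k=4 src: inc=0.041667, refl=0.041667·0.500000=0.0208; V=1.125000+0.041667+0.020833=1.1875
k=5 load: inc=0.020833, refl=0.020833·0.333333=0.0069; V=1.166667+0.020833+0.006944=1.1944
k=6 src: inc=0.006944, refl=0.006944·0.500000=0.0035; V=1.187500+0.006944+0.003472=1.1979

0 0 source 0.7500
1 2 load 1.0000
2 4 source 1.1250
3 6 load 1.1667
4 8 source 1.1875
5 10 load 1.1944
6 12 source 1.1979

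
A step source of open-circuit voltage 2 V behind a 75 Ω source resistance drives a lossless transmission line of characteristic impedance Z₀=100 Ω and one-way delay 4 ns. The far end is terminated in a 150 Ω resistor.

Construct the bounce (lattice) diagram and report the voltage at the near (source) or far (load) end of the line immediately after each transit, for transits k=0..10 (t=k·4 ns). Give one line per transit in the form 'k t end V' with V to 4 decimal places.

Γ_L=0.200000, Γ_S=-0.142857; launch V₁=2·100/175=1.142857
k=0 src: V=1.1429
k=1 load: inc=1.142857, refl=1.142857·0.200000=0.2286; V=0.000000+1.142857+0.228571=1.3714
k=2 src: inc=0.228571, refl=0.228571·-0.142857=-0.0327; V=1.142857+0.228571+-0.032653=1.3388
k=3 load: inc=-0.032653, refl=-0.032653·0.200000=-0.0065; V=1.371429+-0.032653+-0.006531=1.3322
k=4 src: inc=-0.006531, refl=-0.006531·-0.142857=0.0009; V=1.338776+-0.006531+0.000933=1.3332
k=5 load: inc=0.000933, refl=0.000933·0.200000=0.0002; V=1.332245+0.000933+0.000187=1.3334
k=6 src: inc=0.000187, refl=0.000187·-0.142857=-0.0000; V=1.333178+0.000187+-0.000027=1.3333
k=7 load: inc=-0.000027, refl=-0.000027·0.200000=-0.0000; V=1.333364+-0.000027+-0.000005=1.3333
k=8 src: inc=-0.000005, refl=-0.000005·-0.142857=0.0000; V=1.333338+-0.000005+0.000001=1.3333
k=9 load: inc=0.000001, refl=0.000001·0.200000=0.0000; V=1.333332+0.000001+0.000000=1.3333
k=10 src: inc=0.000000, refl=0.000000·-0.142857=-0.0000; V=1.333333+0.000000+-0.000000=1.3333

0 0 source 1.1429
1 4 load 1.3714
2 8 source 1.3388
3 12 load 1.3322
4 16 source 1.3332
5 20 load 1.3334
6 24 source 1.3333
7 28 load 1.3333
8 32 source 1.3333
9 36 load 1.3333
10 40 source 1.3333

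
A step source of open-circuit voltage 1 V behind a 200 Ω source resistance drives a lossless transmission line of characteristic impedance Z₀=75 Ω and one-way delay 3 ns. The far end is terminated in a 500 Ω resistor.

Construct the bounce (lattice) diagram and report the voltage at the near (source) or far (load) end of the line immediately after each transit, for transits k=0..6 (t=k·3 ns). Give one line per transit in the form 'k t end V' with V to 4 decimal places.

Γ_L=0.739130, Γ_S=0.454545; launch V₁=1·75/275=0.272727
k=0 src: V=0.2727
k=1 load: inc=0.272727, refl=0.272727·0.739130=0.2016; V=0.000000+0.272727+0.201581=0.4743
k=2 src: inc=0.201581, refl=0.201581·0.454545=0.0916; V=0.272727+0.201581+0.091628=0.5659
k=3 load: inc=0.091628, refl=0.091628·0.739130=0.0677; V=0.474308+0.091628+0.067725=0.6337
k=4 src: inc=0.067725, refl=0.067725·0.454545=0.0308; V=0.565936+0.067725+0.030784=0.6644
k=5 load: inc=0.030784, refl=0.030784·0.739130=0.0228; V=0.633661+0.030784+0.022753=0.6872
k=6 src: inc=0.022753, refl=0.022753·0.454545=0.0103; V=0.664445+0.022753+0.010342=0.6975

0 0 source 0.2727
1 3 load 0.4743
2 6 source 0.5659
3 9 load 0.6337
4 12 source 0.6644
5 15 load 0.6872
6 18 source 0.6975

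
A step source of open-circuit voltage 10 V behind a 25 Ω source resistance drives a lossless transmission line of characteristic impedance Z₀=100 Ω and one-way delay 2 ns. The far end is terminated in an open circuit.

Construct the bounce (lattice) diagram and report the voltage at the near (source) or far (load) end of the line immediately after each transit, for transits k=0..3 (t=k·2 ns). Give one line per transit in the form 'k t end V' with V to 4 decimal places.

Γ_L=1.000000, Γ_S=-0.600000; launch V₁=10·100/125=8.000000
k=0 src: V=8.0000
k=1 load: inc=8.000000, refl=8.000000·1.000000=8.0000; V=0.000000+8.000000+8.000000=16.0000
k=2 src: inc=8.000000, refl=8.000000·-0.600000=-4.8000; V=8.000000+8.000000+-4.800000=11.2000
k=3 load: inc=-4.800000, refl=-4.800000·1.000000=-4.8000; V=16.000000+-4.800000+-4.800000=6.4000

0 0 source 8.0000
1 2 load 16.0000
2 4 source 11.2000
3 6 load 6.4000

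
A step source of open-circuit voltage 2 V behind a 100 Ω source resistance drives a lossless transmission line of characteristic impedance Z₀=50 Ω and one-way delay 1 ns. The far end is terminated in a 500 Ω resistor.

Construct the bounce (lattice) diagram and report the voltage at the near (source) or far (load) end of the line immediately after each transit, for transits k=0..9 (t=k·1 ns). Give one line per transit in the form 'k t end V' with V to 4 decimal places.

0 0 source 0.6667
1 1 load 1.2121
2 2 source 1.3939
3 3 load 1.5427
4 4 source 1.5923
5 5 load 1.6329
6 6 source 1.6464
7 7 load 1.6574
8 8 source 1.6611
9 9 load 1.6642

Γ_L=0.818182, Γ_S=0.333333; launch V₁=2·50/150=0.666667
k=0 src: V=0.6667
k=1 load: inc=0.666667, refl=0.666667·0.818182=0.5455; V=0.000000+0.666667+0.545455=1.2121
k=2 src: inc=0.545455, refl=0.545455·0.333333=0.1818; V=0.666667+0.545455+0.181818=1.3939
k=3 load: inc=0.181818, refl=0.181818·0.818182=0.1488; V=1.212121+0.181818+0.148760=1.5427
k=4 src: inc=0.148760, refl=0.148760·0.333333=0.0496; V=1.393939+0.148760+0.049587=1.5923
k=5 load: inc=0.049587, refl=0.049587·0.818182=0.0406; V=1.542700+0.049587+0.040571=1.6329
k=6 src: inc=0.040571, refl=0.040571·0.333333=0.0135; V=1.592287+0.040571+0.013524=1.6464
k=7 load: inc=0.013524, refl=0.013524·0.818182=0.0111; V=1.632858+0.013524+0.011065=1.6574
k=8 src: inc=0.011065, refl=0.011065·0.333333=0.0037; V=1.646381+0.011065+0.003688=1.6611
k=9 load: inc=0.003688, refl=0.003688·0.818182=0.0030; V=1.657446+0.003688+0.003018=1.6642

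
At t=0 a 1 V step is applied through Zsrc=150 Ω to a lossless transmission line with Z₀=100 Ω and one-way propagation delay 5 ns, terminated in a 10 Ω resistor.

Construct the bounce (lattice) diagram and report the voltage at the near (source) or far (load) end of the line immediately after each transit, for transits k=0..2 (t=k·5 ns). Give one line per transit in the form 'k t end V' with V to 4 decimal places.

Γ_L=-0.818182, Γ_S=0.200000; launch V₁=1·100/250=0.400000
k=0 src: V=0.4000
k=1 load: inc=0.400000, refl=0.400000·-0.818182=-0.3273; V=0.000000+0.400000+-0.327273=0.0727
k=2 src: inc=-0.327273, refl=-0.327273·0.200000=-0.0655; V=0.400000+-0.327273+-0.065455=0.0073

0 0 source 0.4000
1 5 load 0.0727
2 10 source 0.0073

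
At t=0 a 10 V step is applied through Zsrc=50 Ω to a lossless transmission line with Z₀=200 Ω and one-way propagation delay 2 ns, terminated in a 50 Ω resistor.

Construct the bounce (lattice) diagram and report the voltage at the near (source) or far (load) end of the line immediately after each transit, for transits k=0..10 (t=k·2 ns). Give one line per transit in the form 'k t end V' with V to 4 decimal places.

0 0 source 8.0000
1 2 load 3.2000
2 4 source 6.0800
3 6 load 4.3520
4 8 source 5.3888
5 10 load 4.7667
6 12 source 5.1400
7 14 load 4.9160
8 16 source 5.0504
9 18 load 4.9698
10 20 source 5.0181

Γ_L=-0.600000, Γ_S=-0.600000; launch V₁=10·200/250=8.000000
k=0 src: V=8.0000
k=1 load: inc=8.000000, refl=8.000000·-0.600000=-4.8000; V=0.000000+8.000000+-4.800000=3.2000
k=2 src: inc=-4.800000, refl=-4.800000·-0.600000=2.8800; V=8.000000+-4.800000+2.880000=6.0800
k=3 load: inc=2.880000, refl=2.880000·-0.600000=-1.7280; V=3.200000+2.880000+-1.728000=4.3520
k=4 src: inc=-1.728000, refl=-1.728000·-0.600000=1.0368; V=6.080000+-1.728000+1.036800=5.3888
k=5 load: inc=1.036800, refl=1.036800·-0.600000=-0.6221; V=4.352000+1.036800+-0.622080=4.7667
k=6 src: inc=-0.622080, refl=-0.622080·-0.600000=0.3732; V=5.388800+-0.622080+0.373248=5.1400
k=7 load: inc=0.373248, refl=0.373248·-0.600000=-0.2239; V=4.766720+0.373248+-0.223949=4.9160
k=8 src: inc=-0.223949, refl=-0.223949·-0.600000=0.1344; V=5.139968+-0.223949+0.134369=5.0504
k=9 load: inc=0.134369, refl=0.134369·-0.600000=-0.0806; V=4.916019+0.134369+-0.080622=4.9698
k=10 src: inc=-0.080622, refl=-0.080622·-0.600000=0.0484; V=5.050388+-0.080622+0.048373=5.0181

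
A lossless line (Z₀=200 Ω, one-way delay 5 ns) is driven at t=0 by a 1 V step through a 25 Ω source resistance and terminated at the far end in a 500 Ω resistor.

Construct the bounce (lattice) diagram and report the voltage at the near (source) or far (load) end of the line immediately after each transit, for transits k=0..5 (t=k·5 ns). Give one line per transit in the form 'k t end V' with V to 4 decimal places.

Γ_L=0.428571, Γ_S=-0.777778; launch V₁=1·200/225=0.888889
k=0 src: V=0.8889
k=1 load: inc=0.888889, refl=0.888889·0.428571=0.3810; V=0.000000+0.888889+0.380952=1.2698
k=2 src: inc=0.380952, refl=0.380952·-0.777778=-0.2963; V=0.888889+0.380952+-0.296296=0.9735
k=3 load: inc=-0.296296, refl=-0.296296·0.428571=-0.1270; V=1.269841+-0.296296+-0.126984=0.8466
k=4 src: inc=-0.126984, refl=-0.126984·-0.777778=0.0988; V=0.973545+-0.126984+0.098765=0.9453
k=5 load: inc=0.098765, refl=0.098765·0.428571=0.0423; V=0.846561+0.098765+0.042328=0.9877

0 0 source 0.8889
1 5 load 1.2698
2 10 source 0.9735
3 15 load 0.8466
4 20 source 0.9453
5 25 load 0.9877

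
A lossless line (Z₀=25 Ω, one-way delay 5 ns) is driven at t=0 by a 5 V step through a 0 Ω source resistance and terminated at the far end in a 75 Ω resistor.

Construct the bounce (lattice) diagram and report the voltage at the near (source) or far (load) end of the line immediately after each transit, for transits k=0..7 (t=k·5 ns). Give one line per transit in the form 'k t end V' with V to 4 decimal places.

Γ_L=0.500000, Γ_S=-1.000000; launch V₁=5·25/25=5.000000
k=0 src: V=5.0000
k=1 load: inc=5.000000, refl=5.000000·0.500000=2.5000; V=0.000000+5.000000+2.500000=7.5000
k=2 src: inc=2.500000, refl=2.500000·-1.000000=-2.5000; V=5.000000+2.500000+-2.500000=5.0000
k=3 load: inc=-2.500000, refl=-2.500000·0.500000=-1.2500; V=7.500000+-2.500000+-1.250000=3.7500
k=4 src: inc=-1.250000, refl=-1.250000·-1.000000=1.2500; V=5.000000+-1.250000+1.250000=5.0000
k=5 load: inc=1.250000, refl=1.250000·0.500000=0.6250; V=3.750000+1.250000+0.625000=5.6250
k=6 src: inc=0.625000, refl=0.625000·-1.000000=-0.6250; V=5.000000+0.625000+-0.625000=5.0000
k=7 load: inc=-0.625000, refl=-0.625000·0.500000=-0.3125; V=5.625000+-0.625000+-0.312500=4.6875

0 0 source 5.0000
1 5 load 7.5000
2 10 source 5.0000
3 15 load 3.7500
4 20 source 5.0000
5 25 load 5.6250
6 30 source 5.0000
7 35 load 4.6875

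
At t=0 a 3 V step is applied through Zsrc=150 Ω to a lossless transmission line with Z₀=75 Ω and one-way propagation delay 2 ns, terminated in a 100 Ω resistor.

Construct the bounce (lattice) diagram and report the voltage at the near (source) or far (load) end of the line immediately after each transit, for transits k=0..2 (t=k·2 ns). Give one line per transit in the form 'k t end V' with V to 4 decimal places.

0 0 source 1.0000
1 2 load 1.1429
2 4 source 1.1905

Γ_L=0.142857, Γ_S=0.333333; launch V₁=3·75/225=1.000000
k=0 src: V=1.0000
k=1 load: inc=1.000000, refl=1.000000·0.142857=0.1429; V=0.000000+1.000000+0.142857=1.1429
k=2 src: inc=0.142857, refl=0.142857·0.333333=0.0476; V=1.000000+0.142857+0.047619=1.1905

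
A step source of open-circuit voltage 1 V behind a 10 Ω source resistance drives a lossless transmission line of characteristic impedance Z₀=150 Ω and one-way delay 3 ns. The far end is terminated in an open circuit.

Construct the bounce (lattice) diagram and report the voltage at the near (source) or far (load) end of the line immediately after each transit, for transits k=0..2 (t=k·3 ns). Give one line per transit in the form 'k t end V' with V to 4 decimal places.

0 0 source 0.9375
1 3 load 1.8750
2 6 source 1.0547

Γ_L=1.000000, Γ_S=-0.875000; launch V₁=1·150/160=0.937500
k=0 src: V=0.9375
k=1 load: inc=0.937500, refl=0.937500·1.000000=0.9375; V=0.000000+0.937500+0.937500=1.8750
k=2 src: inc=0.937500, refl=0.937500·-0.875000=-0.8203; V=0.937500+0.937500+-0.820312=1.0547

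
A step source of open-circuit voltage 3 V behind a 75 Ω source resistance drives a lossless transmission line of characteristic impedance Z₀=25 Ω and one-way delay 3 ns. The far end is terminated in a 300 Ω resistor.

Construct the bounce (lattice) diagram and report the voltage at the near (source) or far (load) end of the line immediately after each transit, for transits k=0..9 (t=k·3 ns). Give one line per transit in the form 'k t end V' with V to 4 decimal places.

Γ_L=0.846154, Γ_S=0.500000; launch V₁=3·25/100=0.750000
k=0 src: V=0.7500
k=1 load: inc=0.750000, refl=0.750000·0.846154=0.6346; V=0.000000+0.750000+0.634615=1.3846
k=2 src: inc=0.634615, refl=0.634615·0.500000=0.3173; V=0.750000+0.634615+0.317308=1.7019
k=3 load: inc=0.317308, refl=0.317308·0.846154=0.2685; V=1.384615+0.317308+0.268491=1.9704
k=4 src: inc=0.268491, refl=0.268491·0.500000=0.1342; V=1.701923+0.268491+0.134246=2.1047
k=5 load: inc=0.134246, refl=0.134246·0.846154=0.1136; V=1.970414+0.134246+0.113592=2.2183
k=6 src: inc=0.113592, refl=0.113592·0.500000=0.0568; V=2.104660+0.113592+0.056796=2.2750
k=7 load: inc=0.056796, refl=0.056796·0.846154=0.0481; V=2.218252+0.056796+0.048058=2.3231
k=8 src: inc=0.048058, refl=0.048058·0.500000=0.0240; V=2.275048+0.048058+0.024029=2.3471
k=9 load: inc=0.024029, refl=0.024029·0.846154=0.0203; V=2.323107+0.024029+0.020332=2.3675

0 0 source 0.7500
1 3 load 1.3846
2 6 source 1.7019
3 9 load 1.9704
4 12 source 2.1047
5 15 load 2.2183
6 18 source 2.2750
7 21 load 2.3231
8 24 source 2.3471
9 27 load 2.3675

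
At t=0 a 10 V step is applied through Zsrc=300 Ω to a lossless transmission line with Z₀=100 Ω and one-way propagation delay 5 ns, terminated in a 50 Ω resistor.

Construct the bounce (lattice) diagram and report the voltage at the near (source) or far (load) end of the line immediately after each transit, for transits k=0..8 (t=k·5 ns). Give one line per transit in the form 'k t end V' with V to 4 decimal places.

0 0 source 2.5000
1 5 load 1.6667
2 10 source 1.2500
3 15 load 1.3889
4 20 source 1.4583
5 25 load 1.4352
6 30 source 1.4236
7 35 load 1.4275
8 40 source 1.4294

Γ_L=-0.333333, Γ_S=0.500000; launch V₁=10·100/400=2.500000
k=0 src: V=2.5000
k=1 load: inc=2.500000, refl=2.500000·-0.333333=-0.8333; V=0.000000+2.500000+-0.833333=1.6667
k=2 src: inc=-0.833333, refl=-0.833333·0.500000=-0.4167; V=2.500000+-0.833333+-0.416667=1.2500
k=3 load: inc=-0.416667, refl=-0.416667·-0.333333=0.1389; V=1.666667+-0.416667+0.138889=1.3889
k=4 src: inc=0.138889, refl=0.138889·0.500000=0.0694; V=1.250000+0.138889+0.069444=1.4583
k=5 load: inc=0.069444, refl=0.069444·-0.333333=-0.0231; V=1.388889+0.069444+-0.023148=1.4352
k=6 src: inc=-0.023148, refl=-0.023148·0.500000=-0.0116; V=1.458333+-0.023148+-0.011574=1.4236
k=7 load: inc=-0.011574, refl=-0.011574·-0.333333=0.0039; V=1.435185+-0.011574+0.003858=1.4275
k=8 src: inc=0.003858, refl=0.003858·0.500000=0.0019; V=1.423611+0.003858+0.001929=1.4294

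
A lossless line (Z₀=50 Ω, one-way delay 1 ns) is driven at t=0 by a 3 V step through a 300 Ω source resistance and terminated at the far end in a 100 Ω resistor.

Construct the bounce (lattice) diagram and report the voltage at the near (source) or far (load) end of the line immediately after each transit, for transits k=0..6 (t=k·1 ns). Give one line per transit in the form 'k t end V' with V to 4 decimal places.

0 0 source 0.4286
1 1 load 0.5714
2 2 source 0.6735
3 3 load 0.7075
4 4 source 0.7318
5 5 load 0.7399
6 6 source 0.7457

Γ_L=0.333333, Γ_S=0.714286; launch V₁=3·50/350=0.428571
k=0 src: V=0.4286
k=1 load: inc=0.428571, refl=0.428571·0.333333=0.1429; V=0.000000+0.428571+0.142857=0.5714
k=2 src: inc=0.142857, refl=0.142857·0.714286=0.1020; V=0.428571+0.142857+0.102041=0.6735
k=3 load: inc=0.102041, refl=0.102041·0.333333=0.0340; V=0.571429+0.102041+0.034014=0.7075
k=4 src: inc=0.034014, refl=0.034014·0.714286=0.0243; V=0.673469+0.034014+0.024295=0.7318
k=5 load: inc=0.024295, refl=0.024295·0.333333=0.0081; V=0.707483+0.024295+0.008098=0.7399
k=6 src: inc=0.008098, refl=0.008098·0.714286=0.0058; V=0.731778+0.008098+0.005785=0.7457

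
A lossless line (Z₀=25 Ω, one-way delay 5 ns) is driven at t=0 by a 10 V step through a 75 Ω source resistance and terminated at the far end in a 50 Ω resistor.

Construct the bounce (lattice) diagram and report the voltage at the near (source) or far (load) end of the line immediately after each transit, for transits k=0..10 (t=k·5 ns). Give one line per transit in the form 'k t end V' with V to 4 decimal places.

Γ_L=0.333333, Γ_S=0.500000; launch V₁=10·25/100=2.500000
k=0 src: V=2.5000
k=1 load: inc=2.500000, refl=2.500000·0.333333=0.8333; V=0.000000+2.500000+0.833333=3.3333
k=2 src: inc=0.833333, refl=0.833333·0.500000=0.4167; V=2.500000+0.833333+0.416667=3.7500
k=3 load: inc=0.416667, refl=0.416667·0.333333=0.1389; V=3.333333+0.416667+0.138889=3.8889
k=4 src: inc=0.138889, refl=0.138889·0.500000=0.0694; V=3.750000+0.138889+0.069444=3.9583
k=5 load: inc=0.069444, refl=0.069444·0.333333=0.0231; V=3.888889+0.069444+0.023148=3.9815
k=6 src: inc=0.023148, refl=0.023148·0.500000=0.0116; V=3.958333+0.023148+0.011574=3.9931
k=7 load: inc=0.011574, refl=0.011574·0.333333=0.0039; V=3.981481+0.011574+0.003858=3.9969
k=8 src: inc=0.003858, refl=0.003858·0.500000=0.0019; V=3.993056+0.003858+0.001929=3.9988
k=9 load: inc=0.001929, refl=0.001929·0.333333=0.0006; V=3.996914+0.001929+0.000643=3.9995
k=10 src: inc=0.000643, refl=0.000643·0.500000=0.0003; V=3.998843+0.000643+0.000322=3.9998

0 0 source 2.5000
1 5 load 3.3333
2 10 source 3.7500
3 15 load 3.8889
4 20 source 3.9583
5 25 load 3.9815
6 30 source 3.9931
7 35 load 3.9969
8 40 source 3.9988
9 45 load 3.9995
10 50 source 3.9998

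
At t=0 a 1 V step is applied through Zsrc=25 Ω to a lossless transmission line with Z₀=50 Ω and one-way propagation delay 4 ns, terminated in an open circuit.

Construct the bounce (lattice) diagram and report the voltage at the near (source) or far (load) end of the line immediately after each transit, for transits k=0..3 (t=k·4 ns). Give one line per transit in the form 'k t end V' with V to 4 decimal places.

Γ_L=1.000000, Γ_S=-0.333333; launch V₁=1·50/75=0.666667
k=0 src: V=0.6667
k=1 load: inc=0.666667, refl=0.666667·1.000000=0.6667; V=0.000000+0.666667+0.666667=1.3333
k=2 src: inc=0.666667, refl=0.666667·-0.333333=-0.2222; V=0.666667+0.666667+-0.222222=1.1111
k=3 load: inc=-0.222222, refl=-0.222222·1.000000=-0.2222; V=1.333333+-0.222222+-0.222222=0.8889

0 0 source 0.6667
1 4 load 1.3333
2 8 source 1.1111
3 12 load 0.8889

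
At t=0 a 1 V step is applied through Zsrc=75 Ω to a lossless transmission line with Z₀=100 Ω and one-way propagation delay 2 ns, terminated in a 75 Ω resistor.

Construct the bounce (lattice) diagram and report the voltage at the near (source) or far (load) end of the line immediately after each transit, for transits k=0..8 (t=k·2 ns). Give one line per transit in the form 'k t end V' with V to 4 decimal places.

Γ_L=-0.142857, Γ_S=-0.142857; launch V₁=1·100/175=0.571429
k=0 src: V=0.5714
k=1 load: inc=0.571429, refl=0.571429·-0.142857=-0.0816; V=0.000000+0.571429+-0.081633=0.4898
k=2 src: inc=-0.081633, refl=-0.081633·-0.142857=0.0117; V=0.571429+-0.081633+0.011662=0.5015
k=3 load: inc=0.011662, refl=0.011662·-0.142857=-0.0017; V=0.489796+0.011662+-0.001666=0.4998
k=4 src: inc=-0.001666, refl=-0.001666·-0.142857=0.0002; V=0.501458+-0.001666+0.000238=0.5000
k=5 load: inc=0.000238, refl=0.000238·-0.142857=-0.0000; V=0.499792+0.000238+-0.000034=0.5000
k=6 src: inc=-0.000034, refl=-0.000034·-0.142857=0.0000; V=0.500030+-0.000034+0.000005=0.5000
k=7 load: inc=0.000005, refl=0.000005·-0.142857=-0.0000; V=0.499996+0.000005+-0.000001=0.5000
k=8 src: inc=-0.000001, refl=-0.000001·-0.142857=0.0000; V=0.500001+-0.000001+0.000000=0.5000

0 0 source 0.5714
1 2 load 0.4898
2 4 source 0.5015
3 6 load 0.4998
4 8 source 0.5000
5 10 load 0.5000
6 12 source 0.5000
7 14 load 0.5000
8 16 source 0.5000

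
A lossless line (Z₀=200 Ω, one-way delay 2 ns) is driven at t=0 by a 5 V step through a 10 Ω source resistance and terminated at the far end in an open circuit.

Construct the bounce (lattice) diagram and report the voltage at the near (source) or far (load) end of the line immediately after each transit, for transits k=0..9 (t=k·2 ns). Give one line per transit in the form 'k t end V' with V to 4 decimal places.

0 0 source 4.7619
1 2 load 9.5238
2 4 source 5.2154
3 6 load 0.9070
4 8 source 4.8051
5 10 load 8.7032
6 12 source 5.1763
7 14 load 1.6495
8 16 source 4.8405
9 18 load 8.0314

Γ_L=1.000000, Γ_S=-0.904762; launch V₁=5·200/210=4.761905
k=0 src: V=4.7619
k=1 load: inc=4.761905, refl=4.761905·1.000000=4.7619; V=0.000000+4.761905+4.761905=9.5238
k=2 src: inc=4.761905, refl=4.761905·-0.904762=-4.3084; V=4.761905+4.761905+-4.308390=5.2154
k=3 load: inc=-4.308390, refl=-4.308390·1.000000=-4.3084; V=9.523810+-4.308390+-4.308390=0.9070
k=4 src: inc=-4.308390, refl=-4.308390·-0.904762=3.8981; V=5.215420+-4.308390+3.898067=4.8051
k=5 load: inc=3.898067, refl=3.898067·1.000000=3.8981; V=0.907029+3.898067+3.898067=8.7032
k=6 src: inc=3.898067, refl=3.898067·-0.904762=-3.5268; V=4.805097+3.898067+-3.526823=5.1763
k=7 load: inc=-3.526823, refl=-3.526823·1.000000=-3.5268; V=8.703164+-3.526823+-3.526823=1.6495
k=8 src: inc=-3.526823, refl=-3.526823·-0.904762=3.1909; V=5.176341+-3.526823+3.190935=4.8405
k=9 load: inc=3.190935, refl=3.190935·1.000000=3.1909; V=1.649518+3.190935+3.190935=8.0314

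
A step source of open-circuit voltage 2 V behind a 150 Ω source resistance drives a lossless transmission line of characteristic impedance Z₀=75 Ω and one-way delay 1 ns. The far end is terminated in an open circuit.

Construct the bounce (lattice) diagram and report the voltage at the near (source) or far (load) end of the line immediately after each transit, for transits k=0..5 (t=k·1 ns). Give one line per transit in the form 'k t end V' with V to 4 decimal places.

0 0 source 0.6667
1 1 load 1.3333
2 2 source 1.5556
3 3 load 1.7778
4 4 source 1.8519
5 5 load 1.9259

Γ_L=1.000000, Γ_S=0.333333; launch V₁=2·75/225=0.666667
k=0 src: V=0.6667
k=1 load: inc=0.666667, refl=0.666667·1.000000=0.6667; V=0.000000+0.666667+0.666667=1.3333
k=2 src: inc=0.666667, refl=0.666667·0.333333=0.2222; V=0.666667+0.666667+0.222222=1.5556
k=3 load: inc=0.222222, refl=0.222222·1.000000=0.2222; V=1.333333+0.222222+0.222222=1.7778
k=4 src: inc=0.222222, refl=0.222222·0.333333=0.0741; V=1.555556+0.222222+0.074074=1.8519
k=5 load: inc=0.074074, refl=0.074074·1.000000=0.0741; V=1.777778+0.074074+0.074074=1.9259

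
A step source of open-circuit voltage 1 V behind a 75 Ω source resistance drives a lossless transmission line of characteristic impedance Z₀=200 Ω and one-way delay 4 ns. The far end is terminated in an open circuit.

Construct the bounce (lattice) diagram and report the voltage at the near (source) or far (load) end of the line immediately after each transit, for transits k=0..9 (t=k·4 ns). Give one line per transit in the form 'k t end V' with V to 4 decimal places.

0 0 source 0.7273
1 4 load 1.4545
2 8 source 1.1240
3 12 load 0.7934
4 16 source 0.9437
5 20 load 1.0939
6 24 source 1.0256
7 28 load 0.9573
8 32 source 0.9884
9 36 load 1.0194

Γ_L=1.000000, Γ_S=-0.454545; launch V₁=1·200/275=0.727273
k=0 src: V=0.7273
k=1 load: inc=0.727273, refl=0.727273·1.000000=0.7273; V=0.000000+0.727273+0.727273=1.4545
k=2 src: inc=0.727273, refl=0.727273·-0.454545=-0.3306; V=0.727273+0.727273+-0.330579=1.1240
k=3 load: inc=-0.330579, refl=-0.330579·1.000000=-0.3306; V=1.454545+-0.330579+-0.330579=0.7934
k=4 src: inc=-0.330579, refl=-0.330579·-0.454545=0.1503; V=1.123967+-0.330579+0.150263=0.9437
k=5 load: inc=0.150263, refl=0.150263·1.000000=0.1503; V=0.793388+0.150263+0.150263=1.0939
k=6 src: inc=0.150263, refl=0.150263·-0.454545=-0.0683; V=0.943651+0.150263+-0.068301=1.0256
k=7 load: inc=-0.068301, refl=-0.068301·1.000000=-0.0683; V=1.093914+-0.068301+-0.068301=0.9573
k=8 src: inc=-0.068301, refl=-0.068301·-0.454545=0.0310; V=1.025613+-0.068301+0.031046=0.9884
k=9 load: inc=0.031046, refl=0.031046·1.000000=0.0310; V=0.957312+0.031046+0.031046=1.0194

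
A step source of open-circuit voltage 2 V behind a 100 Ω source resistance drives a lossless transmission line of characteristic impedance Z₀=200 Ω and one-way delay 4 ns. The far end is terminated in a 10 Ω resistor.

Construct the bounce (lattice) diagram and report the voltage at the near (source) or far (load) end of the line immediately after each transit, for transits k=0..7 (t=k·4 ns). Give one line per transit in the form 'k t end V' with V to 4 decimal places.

0 0 source 1.3333
1 4 load 0.1270
2 8 source 0.5291
3 12 load 0.1653
4 16 source 0.2866
5 20 load 0.1768
6 24 source 0.2134
7 28 load 0.1803

Γ_L=-0.904762, Γ_S=-0.333333; launch V₁=2·200/300=1.333333
k=0 src: V=1.3333
k=1 load: inc=1.333333, refl=1.333333·-0.904762=-1.2063; V=0.000000+1.333333+-1.206349=0.1270
k=2 src: inc=-1.206349, refl=-1.206349·-0.333333=0.4021; V=1.333333+-1.206349+0.402116=0.5291
k=3 load: inc=0.402116, refl=0.402116·-0.904762=-0.3638; V=0.126984+0.402116+-0.363820=0.1653
k=4 src: inc=-0.363820, refl=-0.363820·-0.333333=0.1213; V=0.529101+-0.363820+0.121273=0.2866
k=5 load: inc=0.121273, refl=0.121273·-0.904762=-0.1097; V=0.165281+0.121273+-0.109723=0.1768
k=6 src: inc=-0.109723, refl=-0.109723·-0.333333=0.0366; V=0.286554+-0.109723+0.036574=0.2134
k=7 load: inc=0.036574, refl=0.036574·-0.904762=-0.0331; V=0.176831+0.036574+-0.033091=0.1803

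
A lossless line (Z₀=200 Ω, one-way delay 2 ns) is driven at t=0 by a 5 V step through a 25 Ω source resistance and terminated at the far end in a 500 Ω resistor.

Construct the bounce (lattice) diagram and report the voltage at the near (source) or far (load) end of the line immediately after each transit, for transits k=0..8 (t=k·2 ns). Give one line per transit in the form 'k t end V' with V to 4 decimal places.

0 0 source 4.4444
1 2 load 6.3492
2 4 source 4.8677
3 6 load 4.2328
4 8 source 4.7266
5 10 load 4.9383
6 12 source 4.7737
7 14 load 4.7031
8 16 source 4.7580

Γ_L=0.428571, Γ_S=-0.777778; launch V₁=5·200/225=4.444444
k=0 src: V=4.4444
k=1 load: inc=4.444444, refl=4.444444·0.428571=1.9048; V=0.000000+4.444444+1.904762=6.3492
k=2 src: inc=1.904762, refl=1.904762·-0.777778=-1.4815; V=4.444444+1.904762+-1.481481=4.8677
k=3 load: inc=-1.481481, refl=-1.481481·0.428571=-0.6349; V=6.349206+-1.481481+-0.634921=4.2328
k=4 src: inc=-0.634921, refl=-0.634921·-0.777778=0.4938; V=4.867725+-0.634921+0.493827=4.7266
k=5 load: inc=0.493827, refl=0.493827·0.428571=0.2116; V=4.232804+0.493827+0.211640=4.9383
k=6 src: inc=0.211640, refl=0.211640·-0.777778=-0.1646; V=4.726631+0.211640+-0.164609=4.7737
k=7 load: inc=-0.164609, refl=-0.164609·0.428571=-0.0705; V=4.938272+-0.164609+-0.070547=4.7031
k=8 src: inc=-0.070547, refl=-0.070547·-0.777778=0.0549; V=4.773663+-0.070547+0.054870=4.7580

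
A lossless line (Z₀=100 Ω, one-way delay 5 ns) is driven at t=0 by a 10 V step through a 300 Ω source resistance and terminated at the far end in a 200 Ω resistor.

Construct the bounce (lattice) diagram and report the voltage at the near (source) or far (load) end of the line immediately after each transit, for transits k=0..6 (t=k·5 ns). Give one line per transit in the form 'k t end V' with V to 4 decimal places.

Γ_L=0.333333, Γ_S=0.500000; launch V₁=10·100/400=2.500000
k=0 src: V=2.5000
k=1 load: inc=2.500000, refl=2.500000·0.333333=0.8333; V=0.000000+2.500000+0.833333=3.3333
k=2 src: inc=0.833333, refl=0.833333·0.500000=0.4167; V=2.500000+0.833333+0.416667=3.7500
k=3 load: inc=0.416667, refl=0.416667·0.333333=0.1389; V=3.333333+0.416667+0.138889=3.8889
k=4 src: inc=0.138889, refl=0.138889·0.500000=0.0694; V=3.750000+0.138889+0.069444=3.9583
k=5 load: inc=0.069444, refl=0.069444·0.333333=0.0231; V=3.888889+0.069444+0.023148=3.9815
k=6 src: inc=0.023148, refl=0.023148·0.500000=0.0116; V=3.958333+0.023148+0.011574=3.9931

0 0 source 2.5000
1 5 load 3.3333
2 10 source 3.7500
3 15 load 3.8889
4 20 source 3.9583
5 25 load 3.9815
6 30 source 3.9931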